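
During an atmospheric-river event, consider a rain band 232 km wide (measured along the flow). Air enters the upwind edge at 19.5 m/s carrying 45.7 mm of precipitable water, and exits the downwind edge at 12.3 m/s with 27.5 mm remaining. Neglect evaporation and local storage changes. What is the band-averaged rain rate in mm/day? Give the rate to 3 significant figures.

Column moisture flux per unit crosswind length is F = V × PW.
Inflow: F_in = 19.5 × 45.7 = 891.15 mm·m/s
Outflow: F_out = 12.3 × 27.5 = 338.25 mm·m/s
Steady-state rate R = (F_in − F_out)/L = (891.15 − 338.25) / 232000 m = 2.383e-03 mm/s.
R = 2.383e-03 × 3600 × 24 = 206 mm/day.

R ≈ 206 mm/day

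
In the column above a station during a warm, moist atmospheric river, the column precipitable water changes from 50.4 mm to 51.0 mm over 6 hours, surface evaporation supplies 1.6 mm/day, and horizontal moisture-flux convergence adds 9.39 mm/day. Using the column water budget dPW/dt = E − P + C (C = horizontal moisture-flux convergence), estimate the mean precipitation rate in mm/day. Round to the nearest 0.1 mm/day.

P ≈ 8.6 mm/day

dPW/dt = (51.0 − 50.4) mm / (6/24 day) = +2.400 mm/day.
P = E + C − dPW/dt = 1.6 + (9.39) − (+2.400) = 8.6 mm/day.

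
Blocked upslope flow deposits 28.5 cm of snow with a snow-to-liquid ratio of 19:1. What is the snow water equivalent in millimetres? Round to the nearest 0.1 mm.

SWE ≈ 15.0 mm

SWE = snow depth / ratio = 28.5 cm / 19 = 1.500 cm = 15.0 mm.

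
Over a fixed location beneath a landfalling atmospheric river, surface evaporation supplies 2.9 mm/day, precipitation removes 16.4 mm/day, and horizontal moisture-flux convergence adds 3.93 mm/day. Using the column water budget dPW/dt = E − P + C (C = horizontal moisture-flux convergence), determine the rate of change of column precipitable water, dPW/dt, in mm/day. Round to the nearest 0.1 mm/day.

dPW/dt ≈ -9.6 mm/day

dPW/dt = E − P + C = 2.9 − 16.4 + (3.93) = -9.6 mm/day.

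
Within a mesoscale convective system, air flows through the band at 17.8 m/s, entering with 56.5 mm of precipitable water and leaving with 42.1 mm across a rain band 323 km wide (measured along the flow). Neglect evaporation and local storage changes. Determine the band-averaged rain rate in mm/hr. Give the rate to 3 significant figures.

Column moisture flux per unit crosswind length is F = V × PW.
Inflow: F_in = 17.8 × 56.5 = 1005.7 mm·m/s
Outflow: F_out = 17.8 × 42.1 = 749.38 mm·m/s
Steady-state rate R = (F_in − F_out)/L = (1005.7 − 749.38) / 323000 m = 7.936e-04 mm/s.
R = 7.936e-04 × 3600 = 2.86 mm/hr.

R ≈ 2.86 mm/hr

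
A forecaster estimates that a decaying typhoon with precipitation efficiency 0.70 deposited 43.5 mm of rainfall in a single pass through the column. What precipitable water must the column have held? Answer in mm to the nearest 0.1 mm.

PW ≈ 62.1 mm

PW = rainfall / ε = 43.5 / 0.70 = 62.1 mm.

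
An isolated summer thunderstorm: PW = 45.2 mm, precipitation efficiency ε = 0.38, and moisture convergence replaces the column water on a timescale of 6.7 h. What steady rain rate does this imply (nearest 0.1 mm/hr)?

Each overturning extracts ε × PW = 0.38 × 45.2 = 17.176 mm.
Rate = ε·PW / τ = 17.176 / 6.7 h = 2.6 mm/hr.

R ≈ 2.6 mm/hr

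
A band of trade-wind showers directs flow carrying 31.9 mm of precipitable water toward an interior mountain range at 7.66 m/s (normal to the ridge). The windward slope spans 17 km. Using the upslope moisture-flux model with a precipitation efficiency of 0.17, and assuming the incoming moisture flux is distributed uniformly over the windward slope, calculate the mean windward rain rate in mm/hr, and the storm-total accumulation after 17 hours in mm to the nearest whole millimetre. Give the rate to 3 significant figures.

Incoming column moisture flux per unit ridge length: F = V × PW = 7.66 × 31.9 = 244.354 mm·m/s.
Spread over the 17 km slope with efficiency ε = 0.17: R = ε·F/W = 0.17 × 244.354 / 17000 m = 2.444e-03 mm/s.
R = 2.444e-03 × 3600 = 8.80 mm/hr.
Over 17 h: total = 8.80 × 17 = 149.6 ≈ 150 mm.

R ≈ 8.80 mm/hr; total ≈ 150 mm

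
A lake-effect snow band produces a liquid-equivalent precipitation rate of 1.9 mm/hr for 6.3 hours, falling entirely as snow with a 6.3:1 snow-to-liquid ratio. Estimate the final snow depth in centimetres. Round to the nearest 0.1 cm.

Liquid-equivalent depth = 1.9 × 6.3 = 11.97 mm.
Snow depth = 11.97 mm × 6.3 = 75.411 mm = 7.5 cm.

snow depth ≈ 7.5 cm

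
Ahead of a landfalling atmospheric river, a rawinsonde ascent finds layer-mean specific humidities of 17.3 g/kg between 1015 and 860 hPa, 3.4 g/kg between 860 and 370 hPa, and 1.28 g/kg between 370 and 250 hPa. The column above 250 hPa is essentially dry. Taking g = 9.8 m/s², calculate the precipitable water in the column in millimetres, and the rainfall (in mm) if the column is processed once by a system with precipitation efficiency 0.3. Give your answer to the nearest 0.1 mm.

PW ≈ 45.9 mm; rainfall ≈ 13.8 mm

Precipitable water is the column-integrated vapour mass per unit area: PW = (1/g) Σ q̄ Δp, with q in kg/kg and Δp in Pa (1 kg/m² of water = 1 mm).
Layer 1015–860 hPa: Δp = 155 hPa = 15500 Pa, q̄ = 0.0173 kg/kg → 0.0173 × 15500 / 9.8 = 27.36 mm
Layer 860–370 hPa: Δp = 490 hPa = 49000 Pa, q̄ = 0.0034 kg/kg → 0.0034 × 49000 / 9.8 = 17.00 mm
Layer 370–250 hPa: Δp = 120 hPa = 12000 Pa, q̄ = 0.00128 kg/kg → 0.00128 × 12000 / 9.8 = 1.57 mm
PW = 27.36 + 17.00 + 1.57 = 45.93 ≈ 45.9 mm.
Rainfall = ε × PW = 0.3 × 45.9 = 13.8 mm.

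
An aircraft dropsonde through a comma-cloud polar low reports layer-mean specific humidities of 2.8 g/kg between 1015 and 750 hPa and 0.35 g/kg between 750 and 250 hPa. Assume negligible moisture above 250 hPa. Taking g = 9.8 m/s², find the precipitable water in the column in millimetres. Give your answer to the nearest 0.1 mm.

PW ≈ 9.4 mm

Precipitable water is the column-integrated vapour mass per unit area: PW = (1/g) Σ q̄ Δp, with q in kg/kg and Δp in Pa (1 kg/m² of water = 1 mm).
Layer 1015–750 hPa: Δp = 265 hPa = 26500 Pa, q̄ = 0.0028 kg/kg → 0.0028 × 26500 / 9.8 = 7.57 mm
Layer 750–250 hPa: Δp = 500 hPa = 50000 Pa, q̄ = 0.00035 kg/kg → 0.00035 × 50000 / 9.8 = 1.79 mm
PW = 7.57 + 1.79 = 9.36 ≈ 9.4 mm.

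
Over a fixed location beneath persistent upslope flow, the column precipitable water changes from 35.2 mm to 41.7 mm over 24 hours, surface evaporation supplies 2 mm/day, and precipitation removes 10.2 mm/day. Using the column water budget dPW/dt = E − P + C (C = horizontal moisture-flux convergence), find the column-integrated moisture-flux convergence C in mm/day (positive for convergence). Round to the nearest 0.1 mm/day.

dPW/dt = (41.7 − 35.2) mm / (24/24 day) = +6.500 mm/day.
C = dPW/dt − E + P = (+6.500) − 2 + 10.2 = 14.7 mm/day.

C ≈ 14.7 mm/day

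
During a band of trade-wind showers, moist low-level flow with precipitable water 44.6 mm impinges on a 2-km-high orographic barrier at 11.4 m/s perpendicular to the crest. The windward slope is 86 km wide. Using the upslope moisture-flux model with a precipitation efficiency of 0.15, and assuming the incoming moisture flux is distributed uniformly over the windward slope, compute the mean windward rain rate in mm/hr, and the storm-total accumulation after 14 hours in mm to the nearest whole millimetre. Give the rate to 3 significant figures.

R ≈ 3.19 mm/hr; total ≈ 45 mm

Incoming column moisture flux per unit ridge length: F = V × PW = 11.4 × 44.6 = 508.44 mm·m/s.
Spread over the 86 km slope with efficiency ε = 0.15: R = ε·F/W = 0.15 × 508.44 / 86000 m = 8.868e-04 mm/s.
R = 8.868e-04 × 3600 = 3.19 mm/hr.
Over 14 h: total = 3.19 × 14 = 44.66 ≈ 45 mm.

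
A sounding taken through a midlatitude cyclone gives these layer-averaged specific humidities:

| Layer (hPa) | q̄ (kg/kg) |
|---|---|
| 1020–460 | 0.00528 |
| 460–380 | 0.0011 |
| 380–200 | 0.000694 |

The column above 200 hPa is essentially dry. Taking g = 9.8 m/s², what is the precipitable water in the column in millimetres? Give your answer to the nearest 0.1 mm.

PW ≈ 32.3 mm

Precipitable water is the column-integrated vapour mass per unit area: PW = (1/g) Σ q̄ Δp, with q in kg/kg and Δp in Pa (1 kg/m² of water = 1 mm).
Layer 1020–460 hPa: Δp = 560 hPa = 56000 Pa, q̄ = 0.00528 kg/kg → 0.00528 × 56000 / 9.8 = 30.17 mm
Layer 460–380 hPa: Δp = 80 hPa = 8000 Pa, q̄ = 0.0011 kg/kg → 0.0011 × 8000 / 9.8 = 0.90 mm
Layer 380–200 hPa: Δp = 180 hPa = 18000 Pa, q̄ = 0.000694 kg/kg → 0.000694 × 18000 / 9.8 = 1.27 mm
PW = 30.17 + 0.90 + 1.27 = 32.34 ≈ 32.3 mm.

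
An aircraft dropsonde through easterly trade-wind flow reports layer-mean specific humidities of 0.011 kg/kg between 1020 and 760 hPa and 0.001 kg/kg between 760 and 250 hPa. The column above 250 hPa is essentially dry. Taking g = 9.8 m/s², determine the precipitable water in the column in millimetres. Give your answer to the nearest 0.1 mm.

Precipitable water is the column-integrated vapour mass per unit area: PW = (1/g) Σ q̄ Δp, with q in kg/kg and Δp in Pa (1 kg/m² of water = 1 mm).
Layer 1020–760 hPa: Δp = 260 hPa = 26000 Pa, q̄ = 0.011 kg/kg → 0.011 × 26000 / 9.8 = 29.18 mm
Layer 760–250 hPa: Δp = 510 hPa = 51000 Pa, q̄ = 0.001 kg/kg → 0.001 × 51000 / 9.8 = 5.20 mm
PW = 29.18 + 5.20 = 34.38 ≈ 34.4 mm.

PW ≈ 34.4 mm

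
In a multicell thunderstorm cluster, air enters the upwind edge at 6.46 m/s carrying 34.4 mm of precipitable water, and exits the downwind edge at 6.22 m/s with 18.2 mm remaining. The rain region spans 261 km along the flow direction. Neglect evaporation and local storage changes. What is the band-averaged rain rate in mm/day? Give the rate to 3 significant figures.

Column moisture flux per unit crosswind length is F = V × PW.
Inflow: F_in = 6.46 × 34.4 = 222.224 mm·m/s
Outflow: F_out = 6.22 × 18.2 = 113.204 mm·m/s
Steady-state rate R = (F_in − F_out)/L = (222.224 − 113.204) / 261000 m = 4.177e-04 mm/s.
R = 4.177e-04 × 3600 × 24 = 36.1 mm/day.

R ≈ 36.1 mm/day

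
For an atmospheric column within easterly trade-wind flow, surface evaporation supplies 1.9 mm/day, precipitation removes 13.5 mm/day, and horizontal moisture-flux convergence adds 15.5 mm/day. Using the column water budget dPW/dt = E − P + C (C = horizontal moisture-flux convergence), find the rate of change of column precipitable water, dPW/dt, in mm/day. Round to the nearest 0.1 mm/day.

dPW/dt = E − P + C = 1.9 − 13.5 + (15.5) = 3.9 mm/day.

dPW/dt ≈ 3.9 mm/day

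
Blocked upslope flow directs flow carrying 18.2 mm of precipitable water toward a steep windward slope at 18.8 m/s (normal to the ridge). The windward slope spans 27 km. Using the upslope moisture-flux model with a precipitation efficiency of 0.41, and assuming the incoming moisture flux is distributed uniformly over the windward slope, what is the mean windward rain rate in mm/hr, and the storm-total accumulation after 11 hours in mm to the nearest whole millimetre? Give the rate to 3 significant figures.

Incoming column moisture flux per unit ridge length: F = V × PW = 18.8 × 18.2 = 342.16 mm·m/s.
Spread over the 27 km slope with efficiency ε = 0.41: R = ε·F/W = 0.41 × 342.16 / 27000 m = 5.196e-03 mm/s.
R = 5.196e-03 × 3600 = 18.7 mm/hr.
Over 11 h: total = 18.7 × 11 = 205.7 ≈ 206 mm.

R ≈ 18.7 mm/hr; total ≈ 206 mm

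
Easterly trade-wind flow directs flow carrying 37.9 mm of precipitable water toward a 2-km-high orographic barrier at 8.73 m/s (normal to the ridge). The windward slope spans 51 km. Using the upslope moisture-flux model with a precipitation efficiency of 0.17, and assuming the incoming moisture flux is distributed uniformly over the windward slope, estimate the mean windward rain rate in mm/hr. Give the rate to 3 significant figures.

R ≈ 3.97 mm/hr

Incoming column moisture flux per unit ridge length: F = V × PW = 8.73 × 37.9 = 330.867 mm·m/s.
Spread over the 51 km slope with efficiency ε = 0.17: R = ε·F/W = 0.17 × 330.867 / 51000 m = 1.103e-03 mm/s.
R = 1.103e-03 × 3600 = 3.97 mm/hr.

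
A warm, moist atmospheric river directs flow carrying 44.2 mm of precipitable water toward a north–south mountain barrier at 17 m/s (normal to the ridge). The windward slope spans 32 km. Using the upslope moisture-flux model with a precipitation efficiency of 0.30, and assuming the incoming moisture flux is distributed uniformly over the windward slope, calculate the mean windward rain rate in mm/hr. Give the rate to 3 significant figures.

R ≈ 25.4 mm/hr

Incoming column moisture flux per unit ridge length: F = V × PW = 17 × 44.2 = 751.4 mm·m/s.
Spread over the 32 km slope with efficiency ε = 0.30: R = ε·F/W = 0.30 × 751.4 / 32000 m = 7.044e-03 mm/s.
R = 7.044e-03 × 3600 = 25.4 mm/hr.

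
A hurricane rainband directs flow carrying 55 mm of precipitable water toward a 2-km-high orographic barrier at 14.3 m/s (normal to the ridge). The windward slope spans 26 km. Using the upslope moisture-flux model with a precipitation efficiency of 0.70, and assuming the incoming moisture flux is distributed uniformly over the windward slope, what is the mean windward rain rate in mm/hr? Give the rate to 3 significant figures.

R ≈ 76.2 mm/hr

Incoming column moisture flux per unit ridge length: F = V × PW = 14.3 × 55 = 786.5 mm·m/s.
Spread over the 26 km slope with efficiency ε = 0.70: R = ε·F/W = 0.70 × 786.5 / 26000 m = 2.117e-02 mm/s.
R = 2.117e-02 × 3600 = 76.2 mm/hr.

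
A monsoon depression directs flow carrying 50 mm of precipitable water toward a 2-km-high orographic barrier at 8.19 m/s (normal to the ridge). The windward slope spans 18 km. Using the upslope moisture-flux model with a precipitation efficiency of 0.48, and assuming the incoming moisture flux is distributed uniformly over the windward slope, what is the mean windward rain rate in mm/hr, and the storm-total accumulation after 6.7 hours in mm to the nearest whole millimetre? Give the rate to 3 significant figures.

Incoming column moisture flux per unit ridge length: F = V × PW = 8.19 × 50 = 409.5 mm·m/s.
Spread over the 18 km slope with efficiency ε = 0.48: R = ε·F/W = 0.48 × 409.5 / 18000 m = 1.092e-02 mm/s.
R = 1.092e-02 × 3600 = 39.3 mm/hr.
Over 6.7 h: total = 39.3 × 6.7 = 263.31 ≈ 263 mm.

R ≈ 39.3 mm/hr; total ≈ 263 mm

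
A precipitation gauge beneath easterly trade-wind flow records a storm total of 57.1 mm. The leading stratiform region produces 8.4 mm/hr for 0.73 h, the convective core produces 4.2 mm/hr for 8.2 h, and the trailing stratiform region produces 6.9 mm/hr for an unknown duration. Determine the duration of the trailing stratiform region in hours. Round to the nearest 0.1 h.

Known phases: 8.4 × 0.73 + 4.2 × 8.2 = 6.132 + 34.44 = 40.572 mm.
Remaining depth = 57.1 − 40.572 = 16.528 mm.
Duration = 16.528 / 6.9 = 2.4 h.

duration ≈ 2.4 h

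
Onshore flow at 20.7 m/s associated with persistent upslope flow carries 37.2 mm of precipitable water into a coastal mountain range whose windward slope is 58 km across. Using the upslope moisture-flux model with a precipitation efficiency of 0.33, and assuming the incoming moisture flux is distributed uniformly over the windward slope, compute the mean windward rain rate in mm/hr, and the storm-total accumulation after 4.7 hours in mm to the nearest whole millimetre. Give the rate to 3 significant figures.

Incoming column moisture flux per unit ridge length: F = V × PW = 20.7 × 37.2 = 770.04 mm·m/s.
Spread over the 58 km slope with efficiency ε = 0.33: R = ε·F/W = 0.33 × 770.04 / 58000 m = 4.381e-03 mm/s.
R = 4.381e-03 × 3600 = 15.8 mm/hr.
Over 4.7 h: total = 15.8 × 4.7 = 74.26 ≈ 74 mm.

R ≈ 15.8 mm/hr; total ≈ 74 mm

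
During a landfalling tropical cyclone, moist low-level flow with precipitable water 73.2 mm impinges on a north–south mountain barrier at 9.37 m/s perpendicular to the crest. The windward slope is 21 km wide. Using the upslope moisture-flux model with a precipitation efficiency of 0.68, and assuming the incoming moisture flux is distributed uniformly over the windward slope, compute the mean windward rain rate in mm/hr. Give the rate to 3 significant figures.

R ≈ 80.0 mm/hr

Incoming column moisture flux per unit ridge length: F = V × PW = 9.37 × 73.2 = 685.884 mm·m/s.
Spread over the 21 km slope with efficiency ε = 0.68: R = ε·F/W = 0.68 × 685.884 / 21000 m = 2.221e-02 mm/s.
R = 2.221e-02 × 3600 = 80.0 mm/hr.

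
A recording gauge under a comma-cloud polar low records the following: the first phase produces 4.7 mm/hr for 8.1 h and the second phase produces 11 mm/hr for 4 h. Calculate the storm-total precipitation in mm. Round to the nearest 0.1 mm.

total ≈ 82.1 mm

Total = Σ Rᵢ Δtᵢ = 4.7 × 8.1 + 11 × 4
      = 38.07 + 44 = 82.1 mm.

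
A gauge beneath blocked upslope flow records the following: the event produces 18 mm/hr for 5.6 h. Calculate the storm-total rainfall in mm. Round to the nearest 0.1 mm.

total ≈ 100.8 mm

Total = Σ Rᵢ Δtᵢ = 18 × 5.6
      = 100.8 = 100.8 mm.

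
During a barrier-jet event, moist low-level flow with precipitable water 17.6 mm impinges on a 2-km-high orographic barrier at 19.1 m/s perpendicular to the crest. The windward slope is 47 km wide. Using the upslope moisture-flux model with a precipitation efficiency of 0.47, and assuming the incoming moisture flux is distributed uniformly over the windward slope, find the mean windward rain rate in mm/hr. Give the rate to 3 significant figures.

Incoming column moisture flux per unit ridge length: F = V × PW = 19.1 × 17.6 = 336.16 mm·m/s.
Spread over the 47 km slope with efficiency ε = 0.47: R = ε·F/W = 0.47 × 336.16 / 47000 m = 3.362e-03 mm/s.
R = 3.362e-03 × 3600 = 12.1 mm/hr.

R ≈ 12.1 mm/hr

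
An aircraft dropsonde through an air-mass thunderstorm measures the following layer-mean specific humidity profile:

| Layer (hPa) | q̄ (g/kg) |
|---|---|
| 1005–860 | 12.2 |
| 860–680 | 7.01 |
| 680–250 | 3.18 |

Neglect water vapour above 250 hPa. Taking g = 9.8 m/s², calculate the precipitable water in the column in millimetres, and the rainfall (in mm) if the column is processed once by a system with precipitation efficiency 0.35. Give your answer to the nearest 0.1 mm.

PW ≈ 44.9 mm; rainfall ≈ 15.7 mm

Precipitable water is the column-integrated vapour mass per unit area: PW = (1/g) Σ q̄ Δp, with q in kg/kg and Δp in Pa (1 kg/m² of water = 1 mm).
Layer 1005–860 hPa: Δp = 145 hPa = 14500 Pa, q̄ = 0.0122 kg/kg → 0.0122 × 14500 / 9.8 = 18.05 mm
Layer 860–680 hPa: Δp = 180 hPa = 18000 Pa, q̄ = 0.00701 kg/kg → 0.00701 × 18000 / 9.8 = 12.88 mm
Layer 680–250 hPa: Δp = 430 hPa = 43000 Pa, q̄ = 0.00318 kg/kg → 0.00318 × 43000 / 9.8 = 13.95 mm
PW = 18.05 + 12.88 + 13.95 = 44.88 ≈ 44.9 mm.
Rainfall = ε × PW = 0.35 × 44.9 = 15.7 mm.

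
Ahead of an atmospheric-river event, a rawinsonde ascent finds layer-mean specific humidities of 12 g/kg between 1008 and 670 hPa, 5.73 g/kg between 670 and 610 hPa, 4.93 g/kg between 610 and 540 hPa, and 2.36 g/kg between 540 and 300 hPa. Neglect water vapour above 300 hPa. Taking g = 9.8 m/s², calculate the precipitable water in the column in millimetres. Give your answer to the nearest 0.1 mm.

PW ≈ 54.2 mm

Precipitable water is the column-integrated vapour mass per unit area: PW = (1/g) Σ q̄ Δp, with q in kg/kg and Δp in Pa (1 kg/m² of water = 1 mm).
Layer 1008–670 hPa: Δp = 338 hPa = 33800 Pa, q̄ = 0.012 kg/kg → 0.012 × 33800 / 9.8 = 41.39 mm
Layer 670–610 hPa: Δp = 60 hPa = 6000 Pa, q̄ = 0.00573 kg/kg → 0.00573 × 6000 / 9.8 = 3.51 mm
Layer 610–540 hPa: Δp = 70 hPa = 7000 Pa, q̄ = 0.00493 kg/kg → 0.00493 × 7000 / 9.8 = 3.52 mm
Layer 540–300 hPa: Δp = 240 hPa = 24000 Pa, q̄ = 0.00236 kg/kg → 0.00236 × 24000 / 9.8 = 5.78 mm
PW = 41.39 + 3.51 + 3.52 + 5.78 = 54.20 ≈ 54.2 mm.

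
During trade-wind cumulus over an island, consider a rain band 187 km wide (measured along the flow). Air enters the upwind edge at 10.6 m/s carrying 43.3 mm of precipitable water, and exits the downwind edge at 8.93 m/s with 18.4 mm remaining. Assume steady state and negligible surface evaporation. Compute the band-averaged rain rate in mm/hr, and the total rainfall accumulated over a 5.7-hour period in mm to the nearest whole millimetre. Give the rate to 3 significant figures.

Column moisture flux per unit crosswind length is F = V × PW.
Inflow: F_in = 10.6 × 43.3 = 458.98 mm·m/s
Outflow: F_out = 8.93 × 18.4 = 164.312 mm·m/s
Steady-state rate R = (F_in − F_out)/L = (458.98 − 164.312) / 187000 m = 1.576e-03 mm/s.
R = 1.576e-03 × 3600 = 5.67 mm/hr.
Over 5.7 h: total = 5.67 × 5.7 = 32.319 ≈ 32 mm.

R ≈ 5.67 mm/hr; total ≈ 32 mm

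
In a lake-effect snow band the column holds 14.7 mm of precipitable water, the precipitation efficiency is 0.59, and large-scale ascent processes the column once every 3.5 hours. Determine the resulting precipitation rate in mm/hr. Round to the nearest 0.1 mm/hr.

Each overturning extracts ε × PW = 0.59 × 14.7 = 8.673 mm.
Rate = ε·PW / τ = 8.673 / 3.5 h = 2.5 mm/hr.

R ≈ 2.5 mm/hr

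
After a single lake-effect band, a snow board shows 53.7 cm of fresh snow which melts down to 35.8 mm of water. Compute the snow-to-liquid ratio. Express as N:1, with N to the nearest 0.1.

Ratio = snow depth / SWE = 537 mm / 35.8 mm = 15.0, i.e. 15.0:1.

ratio ≈ 15.0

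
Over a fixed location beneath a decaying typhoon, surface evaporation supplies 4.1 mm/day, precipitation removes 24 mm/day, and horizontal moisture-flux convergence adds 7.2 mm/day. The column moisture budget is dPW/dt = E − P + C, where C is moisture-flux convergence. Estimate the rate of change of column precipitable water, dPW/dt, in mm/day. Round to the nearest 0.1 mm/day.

dPW/dt ≈ -12.7 mm/day

dPW/dt = E − P + C = 4.1 − 24 + (7.2) = -12.7 mm/day.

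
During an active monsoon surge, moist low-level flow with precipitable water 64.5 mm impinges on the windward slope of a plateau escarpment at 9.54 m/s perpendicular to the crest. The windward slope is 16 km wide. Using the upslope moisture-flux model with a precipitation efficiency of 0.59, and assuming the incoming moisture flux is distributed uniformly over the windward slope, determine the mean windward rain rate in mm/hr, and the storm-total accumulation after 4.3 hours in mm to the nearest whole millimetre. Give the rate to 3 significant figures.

R ≈ 81.7 mm/hr; total ≈ 351 mm

Incoming column moisture flux per unit ridge length: F = V × PW = 9.54 × 64.5 = 615.33 mm·m/s.
Spread over the 16 km slope with efficiency ε = 0.59: R = ε·F/W = 0.59 × 615.33 / 16000 m = 2.269e-02 mm/s.
R = 2.269e-02 × 3600 = 81.7 mm/hr.
Over 4.3 h: total = 81.7 × 4.3 = 351.31 ≈ 351 mm.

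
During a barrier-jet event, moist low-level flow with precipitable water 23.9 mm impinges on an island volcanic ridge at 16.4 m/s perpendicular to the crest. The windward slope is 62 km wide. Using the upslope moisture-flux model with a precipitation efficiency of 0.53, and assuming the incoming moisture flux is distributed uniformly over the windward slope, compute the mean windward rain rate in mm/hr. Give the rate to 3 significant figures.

Incoming column moisture flux per unit ridge length: F = V × PW = 16.4 × 23.9 = 391.96 mm·m/s.
Spread over the 62 km slope with efficiency ε = 0.53: R = ε·F/W = 0.53 × 391.96 / 62000 m = 3.351e-03 mm/s.
R = 3.351e-03 × 3600 = 12.1 mm/hr.

R ≈ 12.1 mm/hr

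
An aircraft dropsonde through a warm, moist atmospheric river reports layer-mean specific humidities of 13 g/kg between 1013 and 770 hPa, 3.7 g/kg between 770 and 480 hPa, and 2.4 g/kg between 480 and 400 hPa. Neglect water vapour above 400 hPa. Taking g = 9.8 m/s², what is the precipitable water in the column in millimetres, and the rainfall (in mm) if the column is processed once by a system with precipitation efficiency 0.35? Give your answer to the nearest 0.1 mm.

Precipitable water is the column-integrated vapour mass per unit area: PW = (1/g) Σ q̄ Δp, with q in kg/kg and Δp in Pa (1 kg/m² of water = 1 mm).
Layer 1013–770 hPa: Δp = 243 hPa = 24300 Pa, q̄ = 0.013 kg/kg → 0.013 × 24300 / 9.8 = 32.23 mm
Layer 770–480 hPa: Δp = 290 hPa = 29000 Pa, q̄ = 0.0037 kg/kg → 0.0037 × 29000 / 9.8 = 10.95 mm
Layer 480–400 hPa: Δp = 80 hPa = 8000 Pa, q̄ = 0.0024 kg/kg → 0.0024 × 8000 / 9.8 = 1.96 mm
PW = 32.23 + 10.95 + 1.96 = 45.14 ≈ 45.1 mm.
Rainfall = ε × PW = 0.35 × 45.1 = 15.8 mm.

PW ≈ 45.1 mm; rainfall ≈ 15.8 mm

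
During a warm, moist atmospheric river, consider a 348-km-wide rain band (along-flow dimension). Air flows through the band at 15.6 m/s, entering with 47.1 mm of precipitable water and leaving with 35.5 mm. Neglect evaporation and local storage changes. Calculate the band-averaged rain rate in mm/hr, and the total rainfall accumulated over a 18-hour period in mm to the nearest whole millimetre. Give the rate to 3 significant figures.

R ≈ 1.87 mm/hr; total ≈ 34 mm

Column moisture flux per unit crosswind length is F = V × PW.
Inflow: F_in = 15.6 × 47.1 = 734.76 mm·m/s
Outflow: F_out = 15.6 × 35.5 = 553.8 mm·m/s
Steady-state rate R = (F_in − F_out)/L = (734.76 − 553.8) / 348000 m = 5.200e-04 mm/s.
R = 5.200e-04 × 3600 = 1.87 mm/hr.
Over 18 h: total = 1.87 × 18 = 33.66 ≈ 34 mm.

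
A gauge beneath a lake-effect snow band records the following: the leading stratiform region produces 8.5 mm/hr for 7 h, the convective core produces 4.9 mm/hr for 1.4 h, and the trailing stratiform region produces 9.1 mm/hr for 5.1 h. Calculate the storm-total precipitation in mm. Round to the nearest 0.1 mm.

total ≈ 112.8 mm

Total = Σ Rᵢ Δtᵢ = 8.5 × 7 + 4.9 × 1.4 + 9.1 × 5.1
      = 59.5 + 6.86 + 46.41 = 112.8 mm.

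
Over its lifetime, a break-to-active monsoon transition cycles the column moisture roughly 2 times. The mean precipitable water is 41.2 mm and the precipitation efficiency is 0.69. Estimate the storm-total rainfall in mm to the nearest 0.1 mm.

rainfall ≈ 56.9 mm

Each cycle deposits ε × PW = 0.69 × 41.2 = 28.428 mm.
Over 2 cycles: 2 × 28.428 = 56.9 mm.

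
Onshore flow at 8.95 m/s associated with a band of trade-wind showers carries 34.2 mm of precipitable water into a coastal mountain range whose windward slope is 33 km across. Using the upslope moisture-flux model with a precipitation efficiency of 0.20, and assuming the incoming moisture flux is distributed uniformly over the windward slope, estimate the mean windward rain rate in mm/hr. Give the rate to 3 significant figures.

R ≈ 6.68 mm/hr

Incoming column moisture flux per unit ridge length: F = V × PW = 8.95 × 34.2 = 306.09 mm·m/s.
Spread over the 33 km slope with efficiency ε = 0.20: R = ε·F/W = 0.20 × 306.09 / 33000 m = 1.855e-03 mm/s.
R = 1.855e-03 × 3600 = 6.68 mm/hr.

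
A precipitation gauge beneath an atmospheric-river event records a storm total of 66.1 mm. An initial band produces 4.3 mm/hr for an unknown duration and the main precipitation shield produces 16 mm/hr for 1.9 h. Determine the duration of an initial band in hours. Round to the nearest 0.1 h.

Known phases: 16 × 1.9 = 30.4 mm.
Remaining depth = 66.1 − 30.4 = 35.7 mm.
Duration = 35.7 / 4.3 = 8.3 h.

duration ≈ 8.3 h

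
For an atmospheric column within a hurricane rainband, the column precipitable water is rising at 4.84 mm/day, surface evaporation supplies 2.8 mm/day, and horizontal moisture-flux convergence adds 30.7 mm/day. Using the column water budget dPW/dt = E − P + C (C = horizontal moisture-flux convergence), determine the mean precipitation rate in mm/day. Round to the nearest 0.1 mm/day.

dPW/dt = +4.84 mm/day.
P = E + C − dPW/dt = 2.8 + (30.7) − (+4.84) = 28.7 mm/day.

P ≈ 28.7 mm/day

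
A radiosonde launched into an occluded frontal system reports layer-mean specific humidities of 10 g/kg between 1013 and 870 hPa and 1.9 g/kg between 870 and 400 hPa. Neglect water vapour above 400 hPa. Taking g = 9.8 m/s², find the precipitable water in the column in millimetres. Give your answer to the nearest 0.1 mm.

Precipitable water is the column-integrated vapour mass per unit area: PW = (1/g) Σ q̄ Δp, with q in kg/kg and Δp in Pa (1 kg/m² of water = 1 mm).
Layer 1013–870 hPa: Δp = 143 hPa = 14300 Pa, q̄ = 0.01 kg/kg → 0.01 × 14300 / 9.8 = 14.59 mm
Layer 870–400 hPa: Δp = 470 hPa = 47000 Pa, q̄ = 0.0019 kg/kg → 0.0019 × 47000 / 9.8 = 9.11 mm
PW = 14.59 + 9.11 = 23.70 ≈ 23.7 mm.

PW ≈ 23.7 mm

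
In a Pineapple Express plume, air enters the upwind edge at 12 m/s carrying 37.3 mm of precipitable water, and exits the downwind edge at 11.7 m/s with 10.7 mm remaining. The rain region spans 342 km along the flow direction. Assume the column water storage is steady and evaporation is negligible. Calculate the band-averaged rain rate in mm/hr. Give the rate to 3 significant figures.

Column moisture flux per unit crosswind length is F = V × PW.
Inflow: F_in = 12 × 37.3 = 447.6 mm·m/s
Outflow: F_out = 11.7 × 10.7 = 125.19 mm·m/s
Steady-state rate R = (F_in − F_out)/L = (447.6 − 125.19) / 342000 m = 9.427e-04 mm/s.
R = 9.427e-04 × 3600 = 3.39 mm/hr.

R ≈ 3.39 mm/hr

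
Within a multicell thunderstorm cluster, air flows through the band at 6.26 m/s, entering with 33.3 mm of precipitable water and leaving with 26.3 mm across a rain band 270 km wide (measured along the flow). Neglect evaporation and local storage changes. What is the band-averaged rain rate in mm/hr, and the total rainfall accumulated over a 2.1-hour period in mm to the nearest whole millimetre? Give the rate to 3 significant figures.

R ≈ 0.584 mm/hr; total ≈ 1 mm

Column moisture flux per unit crosswind length is F = V × PW.
Inflow: F_in = 6.26 × 33.3 = 208.458 mm·m/s
Outflow: F_out = 6.26 × 26.3 = 164.638 mm·m/s
Steady-state rate R = (F_in − F_out)/L = (208.458 − 164.638) / 270000 m = 1.623e-04 mm/s.
R = 1.623e-04 × 3600 = 0.584 mm/hr.
Over 2.1 h: total = 0.584 × 2.1 = 1.2264 ≈ 1 mm.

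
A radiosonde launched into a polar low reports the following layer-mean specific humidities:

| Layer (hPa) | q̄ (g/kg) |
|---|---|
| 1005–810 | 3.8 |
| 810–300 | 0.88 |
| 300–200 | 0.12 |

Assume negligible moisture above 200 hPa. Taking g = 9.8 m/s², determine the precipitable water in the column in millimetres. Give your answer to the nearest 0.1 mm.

Precipitable water is the column-integrated vapour mass per unit area: PW = (1/g) Σ q̄ Δp, with q in kg/kg and Δp in Pa (1 kg/m² of water = 1 mm).
Layer 1005–810 hPa: Δp = 195 hPa = 19500 Pa, q̄ = 0.0038 kg/kg → 0.0038 × 19500 / 9.8 = 7.56 mm
Layer 810–300 hPa: Δp = 510 hPa = 51000 Pa, q̄ = 0.00088 kg/kg → 0.00088 × 51000 / 9.8 = 4.58 mm
Layer 300–200 hPa: Δp = 100 hPa = 10000 Pa, q̄ = 0.00012 kg/kg → 0.00012 × 10000 / 9.8 = 0.12 mm
PW = 7.56 + 4.58 + 0.12 = 12.26 ≈ 12.3 mm.

PW ≈ 12.3 mm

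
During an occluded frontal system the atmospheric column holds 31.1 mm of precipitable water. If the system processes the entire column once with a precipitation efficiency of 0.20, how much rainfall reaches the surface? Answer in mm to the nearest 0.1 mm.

rainfall ≈ 6.2 mm

Rainfall = ε × PW = 0.20 × 31.1 = 6.2 mm.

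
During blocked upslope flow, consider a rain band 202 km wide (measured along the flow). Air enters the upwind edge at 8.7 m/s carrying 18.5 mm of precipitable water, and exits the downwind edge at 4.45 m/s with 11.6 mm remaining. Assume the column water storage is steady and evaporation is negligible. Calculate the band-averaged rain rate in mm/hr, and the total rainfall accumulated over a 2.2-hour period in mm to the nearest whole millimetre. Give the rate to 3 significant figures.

Column moisture flux per unit crosswind length is F = V × PW.
Inflow: F_in = 8.7 × 18.5 = 160.95 mm·m/s
Outflow: F_out = 4.45 × 11.6 = 51.62 mm·m/s
Steady-state rate R = (F_in − F_out)/L = (160.95 − 51.62) / 202000 m = 5.412e-04 mm/s.
R = 5.412e-04 × 3600 = 1.95 mm/hr.
Over 2.2 h: total = 1.95 × 2.2 = 4.29 ≈ 4 mm.

R ≈ 1.95 mm/hr; total ≈ 4 mm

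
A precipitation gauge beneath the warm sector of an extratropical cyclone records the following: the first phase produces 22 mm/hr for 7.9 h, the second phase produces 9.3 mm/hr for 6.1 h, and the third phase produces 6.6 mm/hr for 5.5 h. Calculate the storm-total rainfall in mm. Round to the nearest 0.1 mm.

Total = Σ Rᵢ Δtᵢ = 22 × 7.9 + 9.3 × 6.1 + 6.6 × 5.5
      = 173.8 + 56.73 + 36.3 = 266.8 mm.

total ≈ 266.8 mm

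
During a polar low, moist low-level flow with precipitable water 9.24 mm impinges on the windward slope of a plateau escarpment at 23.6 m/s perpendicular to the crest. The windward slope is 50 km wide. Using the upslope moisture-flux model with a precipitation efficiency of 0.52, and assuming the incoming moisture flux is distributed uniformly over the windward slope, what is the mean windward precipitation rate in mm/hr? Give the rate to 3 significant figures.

Incoming column moisture flux per unit ridge length: F = V × PW = 23.6 × 9.24 = 218.064 mm·m/s.
Spread over the 50 km slope with efficiency ε = 0.52: R = ε·F/W = 0.52 × 218.064 / 50000 m = 2.268e-03 mm/s.
R = 2.268e-03 × 3600 = 8.16 mm/hr.

R ≈ 8.16 mm/hr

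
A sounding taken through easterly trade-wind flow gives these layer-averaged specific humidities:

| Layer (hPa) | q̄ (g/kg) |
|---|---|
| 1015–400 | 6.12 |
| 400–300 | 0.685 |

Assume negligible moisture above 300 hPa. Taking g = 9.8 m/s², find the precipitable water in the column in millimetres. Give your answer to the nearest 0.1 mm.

Precipitable water is the column-integrated vapour mass per unit area: PW = (1/g) Σ q̄ Δp, with q in kg/kg and Δp in Pa (1 kg/m² of water = 1 mm).
Layer 1015–400 hPa: Δp = 615 hPa = 61500 Pa, q̄ = 0.00612 kg/kg → 0.00612 × 61500 / 9.8 = 38.41 mm
Layer 400–300 hPa: Δp = 100 hPa = 10000 Pa, q̄ = 0.000685 kg/kg → 0.000685 × 10000 / 9.8 = 0.70 mm
PW = 38.41 + 0.70 = 39.11 ≈ 39.1 mm.

PW ≈ 39.1 mm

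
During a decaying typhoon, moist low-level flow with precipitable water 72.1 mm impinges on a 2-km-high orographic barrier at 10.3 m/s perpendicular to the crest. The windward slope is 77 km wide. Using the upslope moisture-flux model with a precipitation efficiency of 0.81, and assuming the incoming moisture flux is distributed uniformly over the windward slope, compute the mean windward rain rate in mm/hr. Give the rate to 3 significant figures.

R ≈ 28.1 mm/hr

Incoming column moisture flux per unit ridge length: F = V × PW = 10.3 × 72.1 = 742.63 mm·m/s.
Spread over the 77 km slope with efficiency ε = 0.81: R = ε·F/W = 0.81 × 742.63 / 77000 m = 7.812e-03 mm/s.
R = 7.812e-03 × 3600 = 28.1 mm/hr.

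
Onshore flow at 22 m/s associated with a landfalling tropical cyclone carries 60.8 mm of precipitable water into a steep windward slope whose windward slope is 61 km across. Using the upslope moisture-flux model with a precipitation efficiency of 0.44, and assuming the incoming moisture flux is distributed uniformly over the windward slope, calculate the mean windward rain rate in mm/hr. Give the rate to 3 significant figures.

R ≈ 34.7 mm/hr

Incoming column moisture flux per unit ridge length: F = V × PW = 22 × 60.8 = 1337.6 mm·m/s.
Spread over the 61 km slope with efficiency ε = 0.44: R = ε·F/W = 0.44 × 1337.6 / 61000 m = 9.648e-03 mm/s.
R = 9.648e-03 × 3600 = 34.7 mm/hr.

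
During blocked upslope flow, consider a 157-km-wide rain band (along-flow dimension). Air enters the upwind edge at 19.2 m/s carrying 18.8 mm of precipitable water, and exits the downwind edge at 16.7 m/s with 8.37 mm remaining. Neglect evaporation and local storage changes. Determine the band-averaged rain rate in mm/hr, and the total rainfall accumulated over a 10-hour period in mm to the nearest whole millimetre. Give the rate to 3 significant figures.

Column moisture flux per unit crosswind length is F = V × PW.
Inflow: F_in = 19.2 × 18.8 = 360.96 mm·m/s
Outflow: F_out = 16.7 × 8.37 = 139.779 mm·m/s
Steady-state rate R = (F_in − F_out)/L = (360.96 − 139.779) / 157000 m = 1.409e-03 mm/s.
R = 1.409e-03 × 3600 = 5.07 mm/hr.
Over 10 h: total = 5.07 × 10 = 50.7 ≈ 51 mm.

R ≈ 5.07 mm/hr; total ≈ 51 mm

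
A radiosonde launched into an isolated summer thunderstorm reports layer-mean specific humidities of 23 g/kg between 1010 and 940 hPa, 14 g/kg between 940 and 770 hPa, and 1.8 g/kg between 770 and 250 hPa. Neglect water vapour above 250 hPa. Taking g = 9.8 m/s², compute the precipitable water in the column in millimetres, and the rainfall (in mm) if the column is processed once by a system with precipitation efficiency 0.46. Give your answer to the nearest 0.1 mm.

Precipitable water is the column-integrated vapour mass per unit area: PW = (1/g) Σ q̄ Δp, with q in kg/kg and Δp in Pa (1 kg/m² of water = 1 mm).
Layer 1010–940 hPa: Δp = 70 hPa = 7000 Pa, q̄ = 0.023 kg/kg → 0.023 × 7000 / 9.8 = 16.43 mm
Layer 940–770 hPa: Δp = 170 hPa = 17000 Pa, q̄ = 0.014 kg/kg → 0.014 × 17000 / 9.8 = 24.29 mm
Layer 770–250 hPa: Δp = 520 hPa = 52000 Pa, q̄ = 0.0018 kg/kg → 0.0018 × 52000 / 9.8 = 9.55 mm
PW = 16.43 + 24.29 + 9.55 = 50.27 ≈ 50.3 mm.
Rainfall = ε × PW = 0.46 × 50.3 = 23.1 mm.

PW ≈ 50.3 mm; rainfall ≈ 23.1 mm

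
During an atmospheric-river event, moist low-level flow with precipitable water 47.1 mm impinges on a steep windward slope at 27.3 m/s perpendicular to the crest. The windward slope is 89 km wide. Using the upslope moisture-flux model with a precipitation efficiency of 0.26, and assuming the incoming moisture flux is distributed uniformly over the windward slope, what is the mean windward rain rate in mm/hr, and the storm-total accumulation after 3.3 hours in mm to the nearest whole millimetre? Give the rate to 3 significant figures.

R ≈ 13.5 mm/hr; total ≈ 45 mm

Incoming column moisture flux per unit ridge length: F = V × PW = 27.3 × 47.1 = 1285.83 mm·m/s.
Spread over the 89 km slope with efficiency ε = 0.26: R = ε·F/W = 0.26 × 1285.83 / 89000 m = 3.756e-03 mm/s.
R = 3.756e-03 × 3600 = 13.5 mm/hr.
Over 3.3 h: total = 13.5 × 3.3 = 44.55 ≈ 45 mm.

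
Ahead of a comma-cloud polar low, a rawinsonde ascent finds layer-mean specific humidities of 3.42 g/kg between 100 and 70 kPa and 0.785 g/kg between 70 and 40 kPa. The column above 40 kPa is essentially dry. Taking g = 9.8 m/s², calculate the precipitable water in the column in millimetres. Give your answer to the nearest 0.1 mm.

PW ≈ 12.9 mm

Precipitable water is the column-integrated vapour mass per unit area: PW = (1/g) Σ q̄ Δp, with q in kg/kg and Δp in Pa (1 kg/m² of water = 1 mm).
Layer 100–70 kPa: Δp = 300 hPa = 30000 Pa, q̄ = 0.00342 kg/kg → 0.00342 × 30000 / 9.8 = 10.47 mm
Layer 70–40 kPa: Δp = 300 hPa = 30000 Pa, q̄ = 0.000785 kg/kg → 0.000785 × 30000 / 9.8 = 2.40 mm
PW = 10.47 + 2.40 = 12.87 ≈ 12.9 mm.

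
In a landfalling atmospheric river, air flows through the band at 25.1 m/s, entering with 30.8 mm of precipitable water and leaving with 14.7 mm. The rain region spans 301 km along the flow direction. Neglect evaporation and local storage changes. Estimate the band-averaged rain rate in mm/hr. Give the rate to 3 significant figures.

Column moisture flux per unit crosswind length is F = V × PW.
Inflow: F_in = 25.1 × 30.8 = 773.08 mm·m/s
Outflow: F_out = 25.1 × 14.7 = 368.97 mm·m/s
Steady-state rate R = (F_in − F_out)/L = (773.08 − 368.97) / 301000 m = 1.343e-03 mm/s.
R = 1.343e-03 × 3600 = 4.83 mm/hr.

R ≈ 4.83 mm/hr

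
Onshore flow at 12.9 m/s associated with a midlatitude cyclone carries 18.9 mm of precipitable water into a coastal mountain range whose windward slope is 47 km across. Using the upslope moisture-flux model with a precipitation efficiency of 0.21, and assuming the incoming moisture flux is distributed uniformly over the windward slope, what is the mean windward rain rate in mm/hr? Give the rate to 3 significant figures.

Incoming column moisture flux per unit ridge length: F = V × PW = 12.9 × 18.9 = 243.81 mm·m/s.
Spread over the 47 km slope with efficiency ε = 0.21: R = ε·F/W = 0.21 × 243.81 / 47000 m = 1.089e-03 mm/s.
R = 1.089e-03 × 3600 = 3.92 mm/hr.

R ≈ 3.92 mm/hr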